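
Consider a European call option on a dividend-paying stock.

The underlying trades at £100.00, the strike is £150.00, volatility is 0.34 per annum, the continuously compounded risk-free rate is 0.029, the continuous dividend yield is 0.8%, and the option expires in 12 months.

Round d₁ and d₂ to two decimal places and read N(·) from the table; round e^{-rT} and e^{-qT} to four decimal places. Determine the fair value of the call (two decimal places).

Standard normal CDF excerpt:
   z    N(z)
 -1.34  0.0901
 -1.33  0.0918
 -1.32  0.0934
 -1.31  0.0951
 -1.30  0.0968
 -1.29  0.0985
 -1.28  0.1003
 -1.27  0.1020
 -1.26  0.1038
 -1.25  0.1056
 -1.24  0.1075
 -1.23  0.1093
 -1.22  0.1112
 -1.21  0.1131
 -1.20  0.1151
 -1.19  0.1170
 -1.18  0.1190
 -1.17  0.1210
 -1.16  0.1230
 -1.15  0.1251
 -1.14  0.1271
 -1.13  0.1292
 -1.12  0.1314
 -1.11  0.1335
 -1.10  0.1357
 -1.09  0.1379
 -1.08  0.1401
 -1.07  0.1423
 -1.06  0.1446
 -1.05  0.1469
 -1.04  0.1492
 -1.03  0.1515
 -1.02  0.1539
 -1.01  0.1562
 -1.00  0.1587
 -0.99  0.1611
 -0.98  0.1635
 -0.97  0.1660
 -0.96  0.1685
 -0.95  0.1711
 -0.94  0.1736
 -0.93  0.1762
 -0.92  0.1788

σ√T = 0.34 × 1.0000 = 0.3400
d₁ = [ln(100/150) + (0.029 − 0.008 + 0.34²/2)·1] / 0.3400 = [-0.4055 + 0.0788] / 0.3400 = -0.9608 which rounds to -0.96
d₂ = d₁ − σ√T = -0.9608 − 0.3400 = -1.3008 which rounds to -1.30
e^(−qT) = e^(−0.008·1) = 0.9920;  e^(−rT) = e^(−0.029·1) = 0.9714
C = 100·0.9920·N(-0.96) − 150·0.9714·N(-1.30) = 100·0.9920·0.1685 − 150·0.9714·0.0968 = 16.7152 − 14.1047 = 2.6105

£2.61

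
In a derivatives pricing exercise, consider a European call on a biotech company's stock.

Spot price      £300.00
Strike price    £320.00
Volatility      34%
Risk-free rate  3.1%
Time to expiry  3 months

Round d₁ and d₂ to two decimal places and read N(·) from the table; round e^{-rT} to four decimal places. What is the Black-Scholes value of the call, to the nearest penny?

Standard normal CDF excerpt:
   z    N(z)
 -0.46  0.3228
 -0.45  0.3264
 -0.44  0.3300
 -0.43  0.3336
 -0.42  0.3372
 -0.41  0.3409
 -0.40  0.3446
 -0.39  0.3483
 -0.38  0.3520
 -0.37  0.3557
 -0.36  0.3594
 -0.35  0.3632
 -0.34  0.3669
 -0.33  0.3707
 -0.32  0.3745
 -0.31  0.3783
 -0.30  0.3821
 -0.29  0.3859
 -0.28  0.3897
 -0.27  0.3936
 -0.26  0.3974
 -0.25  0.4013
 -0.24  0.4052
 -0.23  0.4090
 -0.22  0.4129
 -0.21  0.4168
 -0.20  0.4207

T = 0.25;  σ√T = 0.1700
ln(S/K) + (r + σ²/2)T = ln(300/320) + (0.031 + 0.34²/2)·0.25 = -0.0645 + 0.0222 = -0.0423
d₁ = -0.0423 / 0.1700 = -0.2491 which rounds to -0.25
d₂ = d₁ − σ√T = -0.2491 − 0.1700 = -0.4191 which rounds to -0.42
exp(−rT) = exp(−0.031·0.25) = 0.9923
C = 300·N(-0.25) − 320·0.9923·N(-0.42) = 300·0.4013 − 320·0.9923·0.3372 = 120.3900 − 107.0731 = 13.3169

£13.32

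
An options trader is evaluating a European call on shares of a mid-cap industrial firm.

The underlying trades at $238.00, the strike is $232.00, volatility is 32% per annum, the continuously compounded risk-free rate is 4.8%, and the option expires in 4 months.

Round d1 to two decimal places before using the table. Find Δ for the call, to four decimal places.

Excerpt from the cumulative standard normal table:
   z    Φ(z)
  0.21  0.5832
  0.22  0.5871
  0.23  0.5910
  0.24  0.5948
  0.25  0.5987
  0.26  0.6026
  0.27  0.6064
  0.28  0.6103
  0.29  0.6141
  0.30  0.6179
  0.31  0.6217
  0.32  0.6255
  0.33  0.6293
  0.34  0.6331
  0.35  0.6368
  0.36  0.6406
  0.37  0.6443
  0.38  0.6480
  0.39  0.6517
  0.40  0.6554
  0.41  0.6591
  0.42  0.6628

0.6255

σ√T = 0.32 × 0.5774 = 0.1848
ln(S/K) + (r + σ²/2)T = ln(238/232) + (0.048 + 0.32²/2)·0.3333 = 0.0255 + 0.0331 = 0.0586
d₁ = 0.0586 / 0.1848 = 0.3172 → 0.32
N(d₁) = N(0.32) = 0.6255
Δ_call = N(d₁) = 0.6255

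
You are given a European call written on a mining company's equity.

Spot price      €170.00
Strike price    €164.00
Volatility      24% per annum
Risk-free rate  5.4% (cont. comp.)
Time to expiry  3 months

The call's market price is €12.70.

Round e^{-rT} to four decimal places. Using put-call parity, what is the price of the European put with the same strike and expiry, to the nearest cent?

exp(−rT) = exp(−0.054·0.25) = 0.9866
Put-call parity: C − P = S − K·e^(−rT) = 170 − 164·0.9866 = 170 − 161.8024 = 8.1976
P = C − (C − P) = 12.70 − (8.1976) = 4.5024

€4.50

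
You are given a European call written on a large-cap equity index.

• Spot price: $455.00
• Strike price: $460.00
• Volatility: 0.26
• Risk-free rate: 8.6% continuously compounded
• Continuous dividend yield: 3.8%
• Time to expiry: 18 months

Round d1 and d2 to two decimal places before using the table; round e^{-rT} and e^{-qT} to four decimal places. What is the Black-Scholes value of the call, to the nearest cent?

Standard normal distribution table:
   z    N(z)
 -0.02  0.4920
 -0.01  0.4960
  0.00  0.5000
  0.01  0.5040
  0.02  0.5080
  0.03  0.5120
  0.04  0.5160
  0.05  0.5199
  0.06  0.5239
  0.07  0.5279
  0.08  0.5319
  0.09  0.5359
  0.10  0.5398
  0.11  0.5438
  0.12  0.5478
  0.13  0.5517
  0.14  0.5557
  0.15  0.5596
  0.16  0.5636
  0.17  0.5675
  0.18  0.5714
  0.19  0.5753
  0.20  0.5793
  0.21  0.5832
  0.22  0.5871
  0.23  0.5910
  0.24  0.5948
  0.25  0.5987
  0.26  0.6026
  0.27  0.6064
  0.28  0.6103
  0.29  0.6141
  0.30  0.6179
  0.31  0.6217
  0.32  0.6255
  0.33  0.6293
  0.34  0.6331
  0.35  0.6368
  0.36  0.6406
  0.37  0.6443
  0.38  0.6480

$66.67

σ√T = 0.26·√1.5 = 0.3184
d₁ = [ln(455/460) + (0.086 − 0.038 + 0.26²/2)·1.5] / 0.3184 = [-0.0109 + 0.1227] / 0.3184 = 0.3510 → 0.35
d₂ = d₁ − σ√T = 0.3510 − 0.3184 = 0.0326 → 0.03
exp(−qT) = exp(−0.038·1.5) = 0.9446;  exp(−rT) = exp(−0.086·1.5) = 0.8790
N(d₁) = N(0.35) = 0.6368;  N(d₂) = N(0.03) = 0.5120
C = 455·0.9446·0.6368 − 460·0.8790·0.5120 = 273.6922 − 207.0221 = 66.6701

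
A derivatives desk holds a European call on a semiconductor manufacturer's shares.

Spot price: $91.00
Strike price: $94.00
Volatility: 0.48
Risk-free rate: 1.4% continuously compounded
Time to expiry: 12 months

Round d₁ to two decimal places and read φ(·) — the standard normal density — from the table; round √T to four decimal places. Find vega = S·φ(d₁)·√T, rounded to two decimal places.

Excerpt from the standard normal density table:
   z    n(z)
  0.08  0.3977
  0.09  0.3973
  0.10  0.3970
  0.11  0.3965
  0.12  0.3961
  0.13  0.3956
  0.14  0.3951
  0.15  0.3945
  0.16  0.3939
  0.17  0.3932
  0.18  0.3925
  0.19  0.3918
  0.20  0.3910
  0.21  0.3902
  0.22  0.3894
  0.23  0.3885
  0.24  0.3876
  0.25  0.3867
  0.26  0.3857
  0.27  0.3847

σ√T = 0.48 × 1.0000 = 0.4800
ln(S/K) + (r + σ²/2)T = ln(91/94) + (0.014 + 0.48²/2)·1 = -0.0324 + 0.1292 = 0.0968
d₁ = 0.0968 / 0.4800 = 0.2016 → 0.20
√T = √1 = 1.0000
φ(d₁) = φ(0.20) = 0.3910
vega = S·φ(d₁)·√T = 91·0.3910·1.0000 = 35.5810
(The put has the same vega.)

35.58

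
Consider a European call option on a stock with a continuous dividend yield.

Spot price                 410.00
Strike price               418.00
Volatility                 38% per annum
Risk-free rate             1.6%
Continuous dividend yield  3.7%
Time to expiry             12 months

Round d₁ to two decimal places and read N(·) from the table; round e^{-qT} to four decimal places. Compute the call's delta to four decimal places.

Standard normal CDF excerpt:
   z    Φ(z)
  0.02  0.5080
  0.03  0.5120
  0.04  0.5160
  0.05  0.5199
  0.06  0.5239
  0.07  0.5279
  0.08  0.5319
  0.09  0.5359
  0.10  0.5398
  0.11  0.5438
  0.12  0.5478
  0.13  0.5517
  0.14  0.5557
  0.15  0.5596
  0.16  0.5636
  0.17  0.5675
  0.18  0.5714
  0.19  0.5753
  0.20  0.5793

0.5126

T = 1;  σ√T = 0.3800
d₁ = [ln(410/418) + (0.016 − 0.037 + ½·0.38²)·1] / (σ√T) = (-0.0193 + 0.0512) / 0.3800 = 0.0839 → 0.08
N(d₁) = N(0.08) = 0.5319
Δ_call = exp(−qT)·N(d₁) = 0.9637·0.5319 = 0.5126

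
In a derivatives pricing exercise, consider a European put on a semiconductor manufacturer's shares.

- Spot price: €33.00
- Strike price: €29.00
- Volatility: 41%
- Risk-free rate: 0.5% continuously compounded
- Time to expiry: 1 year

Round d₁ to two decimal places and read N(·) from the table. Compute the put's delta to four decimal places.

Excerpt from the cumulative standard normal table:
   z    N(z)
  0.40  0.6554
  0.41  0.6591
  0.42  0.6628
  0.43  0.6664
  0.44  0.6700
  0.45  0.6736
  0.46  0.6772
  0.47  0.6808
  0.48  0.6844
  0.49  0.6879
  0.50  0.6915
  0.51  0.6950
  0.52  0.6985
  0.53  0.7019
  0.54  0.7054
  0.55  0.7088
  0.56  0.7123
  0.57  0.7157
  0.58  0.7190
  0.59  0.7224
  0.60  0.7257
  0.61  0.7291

T = 1;  σ√T = 0.4100
ln(S/K) + (r + σ²/2)T = ln(33/29) + (0.005 + 0.41²/2)·1 = 0.1292 + 0.0890 = 0.2183
d₁ = 0.2183 / 0.4100 = 0.5323 ≈ 0.53
N(d₁) = N(0.53) = 0.7019
Δ_put = N(d₁) − 1 = 0.7019 − 1 = -0.2981

-0.2981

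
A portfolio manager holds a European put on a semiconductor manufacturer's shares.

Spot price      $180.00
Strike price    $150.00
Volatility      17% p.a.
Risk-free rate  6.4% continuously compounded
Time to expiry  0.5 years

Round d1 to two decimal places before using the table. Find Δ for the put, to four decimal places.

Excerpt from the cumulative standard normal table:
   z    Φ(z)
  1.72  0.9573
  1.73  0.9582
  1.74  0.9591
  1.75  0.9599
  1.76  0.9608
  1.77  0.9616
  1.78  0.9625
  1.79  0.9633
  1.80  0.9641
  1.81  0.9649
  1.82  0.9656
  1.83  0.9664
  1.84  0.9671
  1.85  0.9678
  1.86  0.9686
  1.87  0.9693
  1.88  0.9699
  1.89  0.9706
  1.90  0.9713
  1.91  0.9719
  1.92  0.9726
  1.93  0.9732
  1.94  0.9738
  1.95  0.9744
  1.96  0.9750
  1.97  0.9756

σ√T = 0.17 × 0.7071 = 0.1202
d₁ = [ln(180/150) + (0.064 + 0.17²/2)·0.5] / 0.1202 = [0.1823 + 0.0392] / 0.1202 = 1.8430 → 1.84
N(d₁) = N(1.84) = 0.9671
Δ_put = N(d₁) − 1 = 0.9671 − 1 = -0.0329

-0.0329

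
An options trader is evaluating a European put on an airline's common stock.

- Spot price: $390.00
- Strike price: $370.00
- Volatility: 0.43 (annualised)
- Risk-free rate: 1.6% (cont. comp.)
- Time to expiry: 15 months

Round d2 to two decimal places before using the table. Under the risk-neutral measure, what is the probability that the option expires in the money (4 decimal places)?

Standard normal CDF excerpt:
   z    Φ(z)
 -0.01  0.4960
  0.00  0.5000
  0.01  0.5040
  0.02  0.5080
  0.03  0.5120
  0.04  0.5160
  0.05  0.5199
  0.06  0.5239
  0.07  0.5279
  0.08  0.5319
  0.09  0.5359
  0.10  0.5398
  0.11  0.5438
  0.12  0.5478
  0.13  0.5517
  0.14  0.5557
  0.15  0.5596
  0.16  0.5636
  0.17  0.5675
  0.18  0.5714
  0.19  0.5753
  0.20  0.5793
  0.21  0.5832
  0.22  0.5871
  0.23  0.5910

σ√T = 0.43·√1.25 = 0.4808
d₁ = [ln(390/370) + (0.016 + 0.43²/2)·1.25] / 0.4808 = [0.0526 + 0.1356] / 0.4808 = 0.3915 ≈ 0.39
d₂ = d₁ − σ√T = 0.3915 − 0.4808 = -0.0893 ≈ -0.09
Pr(exercise) under Q = N(−d₂) = N(0.09) = 0.5359

0.5359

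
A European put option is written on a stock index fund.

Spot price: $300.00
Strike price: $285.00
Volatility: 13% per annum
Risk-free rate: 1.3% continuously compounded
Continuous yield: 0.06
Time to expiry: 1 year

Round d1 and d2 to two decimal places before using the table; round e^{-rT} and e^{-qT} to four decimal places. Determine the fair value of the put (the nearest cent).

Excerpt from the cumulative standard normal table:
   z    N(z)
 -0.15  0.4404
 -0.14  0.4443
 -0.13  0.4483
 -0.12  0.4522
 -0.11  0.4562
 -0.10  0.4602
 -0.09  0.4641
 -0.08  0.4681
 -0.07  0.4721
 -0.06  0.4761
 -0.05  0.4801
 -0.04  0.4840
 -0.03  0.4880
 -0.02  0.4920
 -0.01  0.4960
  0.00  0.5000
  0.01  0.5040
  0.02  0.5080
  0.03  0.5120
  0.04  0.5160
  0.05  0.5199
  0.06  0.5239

σ√T = 0.13 × 1.0000 = 0.1300
d₁ = [ln(300/285) + (0.013 − 0.06 + 0.13²/2)·1] / 0.1300 = [0.0513 − 0.0386] / 0.1300 = 0.0980 ⇒ 0.10
d₂ = d₁ − σ√T = 0.0980 − 0.1300 = -0.0320 ⇒ -0.03
exp(−qT) = exp(−0.06·1) = 0.9418;  exp(−rT) = exp(−0.013·1) = 0.9871
N(−d₂) = N(0.03) = 0.5120;  N(−d₁) = N(-0.10) = 0.4602
P = 285·0.9871·0.5120 − 300·0.9418·0.4602 = 144.0376 − 130.0249 = 14.0127

$14.01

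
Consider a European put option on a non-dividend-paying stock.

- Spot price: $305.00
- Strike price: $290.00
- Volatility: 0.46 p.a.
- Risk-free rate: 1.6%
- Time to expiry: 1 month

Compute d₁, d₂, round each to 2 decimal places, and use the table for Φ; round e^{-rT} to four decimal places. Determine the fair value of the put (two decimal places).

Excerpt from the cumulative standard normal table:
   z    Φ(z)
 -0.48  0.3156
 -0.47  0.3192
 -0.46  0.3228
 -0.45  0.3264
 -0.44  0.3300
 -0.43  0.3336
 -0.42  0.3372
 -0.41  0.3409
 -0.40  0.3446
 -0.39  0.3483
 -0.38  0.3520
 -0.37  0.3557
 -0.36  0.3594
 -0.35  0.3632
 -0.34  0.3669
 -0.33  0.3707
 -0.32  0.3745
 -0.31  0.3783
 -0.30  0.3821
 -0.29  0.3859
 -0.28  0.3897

$10.01

T = 0.08333;  σ√T = 0.1328
d₁ = [ln(305/290) + (0.016 + ½·0.46²)·0.08333] / (σ√T) = (0.0504 + 0.0101) / 0.1328 = 0.4562 ⇒ 0.46
d₂ = 0.4562 − 0.1328 = 0.3234 ⇒ 0.32
exp(−rT) = exp(−0.016·0.08333) = 0.9987
N(−d₂) = N(-0.32) = 0.3745;  N(−d₁) = N(-0.46) = 0.3228
P = 290·0.9987·0.3745 − 305·0.3228 = 108.4638 − 98.4540 = 10.0098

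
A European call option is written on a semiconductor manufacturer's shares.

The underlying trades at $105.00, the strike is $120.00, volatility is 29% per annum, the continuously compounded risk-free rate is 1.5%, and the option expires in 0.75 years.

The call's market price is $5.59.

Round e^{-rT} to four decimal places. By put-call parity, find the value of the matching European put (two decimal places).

$19.25

e^(−rT) = e^(−0.015·0.75) = 0.9888
Put-call parity: C − P = S − K·e^(−rT) = 105 − 120·0.9888 = 105 − 118.6560 = -13.6560
P = C − (C − P) = 5.59 − (-13.6560) = 19.2460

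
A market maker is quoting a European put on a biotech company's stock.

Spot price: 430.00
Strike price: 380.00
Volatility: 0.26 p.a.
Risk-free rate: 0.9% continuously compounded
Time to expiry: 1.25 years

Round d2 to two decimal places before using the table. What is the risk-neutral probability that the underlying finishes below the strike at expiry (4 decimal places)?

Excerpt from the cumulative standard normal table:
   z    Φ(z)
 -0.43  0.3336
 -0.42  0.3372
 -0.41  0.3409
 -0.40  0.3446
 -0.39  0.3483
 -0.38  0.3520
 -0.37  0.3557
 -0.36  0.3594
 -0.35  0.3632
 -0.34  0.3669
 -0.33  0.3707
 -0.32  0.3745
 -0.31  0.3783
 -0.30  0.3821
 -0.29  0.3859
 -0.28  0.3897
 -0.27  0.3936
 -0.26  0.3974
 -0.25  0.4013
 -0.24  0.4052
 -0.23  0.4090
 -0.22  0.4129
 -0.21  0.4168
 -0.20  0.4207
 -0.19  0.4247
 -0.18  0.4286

0.3745

T = 1.25;  σ√T = 0.2907
d₁ = [ln(430/380) + (0.009 + 0.26²/2)·1.25] / 0.2907 = [0.1236 + 0.0535] / 0.2907 = 0.6093 which rounds to 0.61
d₂ = d₁ − σ√T = 0.6093 − 0.2907 = 0.3186 which rounds to 0.32
Pr(exercise) under Q = N(−d₂) = N(-0.32) = 0.3745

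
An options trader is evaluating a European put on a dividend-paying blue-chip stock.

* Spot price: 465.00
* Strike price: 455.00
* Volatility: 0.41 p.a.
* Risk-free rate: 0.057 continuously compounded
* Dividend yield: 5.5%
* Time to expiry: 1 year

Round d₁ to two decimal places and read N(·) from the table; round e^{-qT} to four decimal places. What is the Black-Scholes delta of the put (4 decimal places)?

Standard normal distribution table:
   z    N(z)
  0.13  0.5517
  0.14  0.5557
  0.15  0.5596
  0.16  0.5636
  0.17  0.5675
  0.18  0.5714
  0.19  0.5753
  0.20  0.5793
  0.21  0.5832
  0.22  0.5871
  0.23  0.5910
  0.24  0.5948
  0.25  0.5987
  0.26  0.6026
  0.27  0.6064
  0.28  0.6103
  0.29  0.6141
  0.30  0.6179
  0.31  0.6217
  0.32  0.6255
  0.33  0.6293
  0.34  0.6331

σ√T = 0.41·√1 = 0.4100
d₁ = [ln(465/455) + (0.057 − 0.055 + ½·0.41²)·1] / (σ√T) = (0.0217 + 0.0860) / 0.4100 = 0.2629 ≈ 0.26
N(d₁) = N(0.26) = 0.6026
Δ_put = e^(−qT)·(N(d₁) − 1) = 0.9465·(0.6026 − 1) = -0.3761

-0.3761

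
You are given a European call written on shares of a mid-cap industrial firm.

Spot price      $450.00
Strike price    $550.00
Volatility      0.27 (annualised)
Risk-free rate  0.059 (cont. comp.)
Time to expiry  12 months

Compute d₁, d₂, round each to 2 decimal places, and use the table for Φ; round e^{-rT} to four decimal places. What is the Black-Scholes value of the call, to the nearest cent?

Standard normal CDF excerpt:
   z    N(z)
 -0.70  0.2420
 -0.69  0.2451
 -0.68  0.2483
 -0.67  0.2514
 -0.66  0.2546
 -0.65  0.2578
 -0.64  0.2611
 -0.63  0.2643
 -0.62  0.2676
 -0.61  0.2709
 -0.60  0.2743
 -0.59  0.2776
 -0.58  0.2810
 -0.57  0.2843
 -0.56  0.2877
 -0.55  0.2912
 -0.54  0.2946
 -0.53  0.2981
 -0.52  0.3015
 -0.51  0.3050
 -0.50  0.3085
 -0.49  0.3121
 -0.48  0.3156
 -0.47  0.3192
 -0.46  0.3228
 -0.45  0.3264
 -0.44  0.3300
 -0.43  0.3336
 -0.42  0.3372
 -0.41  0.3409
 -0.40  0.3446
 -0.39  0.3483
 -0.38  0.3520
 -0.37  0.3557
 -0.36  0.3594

σ√T = 0.27·√1 = 0.2700
d₁ = [ln(450/550) + (0.059 + 0.27²/2)·1] / 0.2700 = [-0.2007 + 0.0955] / 0.2700 = -0.3897 ⇒ -0.39
d₂ = d₁ − σ√T = -0.3897 − 0.2700 = -0.6597 ⇒ -0.66
exp(−rT) = exp(−0.059·1) = 0.9427
N(d₁) = N(-0.39) = 0.3483;  N(d₂) = N(-0.66) = 0.2546
C = 450·0.3483 − 550·0.9427·0.2546 = 156.7350 − 132.0063 = 24.7287

$24.73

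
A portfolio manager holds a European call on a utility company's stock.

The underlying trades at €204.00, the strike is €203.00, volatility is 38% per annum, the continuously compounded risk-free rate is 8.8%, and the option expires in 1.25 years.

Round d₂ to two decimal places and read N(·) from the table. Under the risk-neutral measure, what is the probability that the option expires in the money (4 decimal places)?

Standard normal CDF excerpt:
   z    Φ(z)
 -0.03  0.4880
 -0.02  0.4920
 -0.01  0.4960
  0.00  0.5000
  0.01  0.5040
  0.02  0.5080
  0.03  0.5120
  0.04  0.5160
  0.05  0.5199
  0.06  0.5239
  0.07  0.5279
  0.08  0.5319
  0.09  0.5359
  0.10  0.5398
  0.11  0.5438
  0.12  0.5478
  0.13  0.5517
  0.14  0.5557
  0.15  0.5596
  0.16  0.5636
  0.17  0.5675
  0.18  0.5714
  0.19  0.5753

σ√T = 0.38·√1.25 = 0.4249
d₁ = [ln(204/203) + (0.088 + 0.38²/2)·1.25] / 0.4249 = [0.0049 + 0.2003] / 0.4249 = 0.4829 ≈ 0.48
d₂ = d₁ − σ√T = 0.4829 − 0.4249 = 0.0581 ≈ 0.06
Risk-neutral Pr[S_T > K] = N(d₂) = N(0.06) = 0.5239

0.5239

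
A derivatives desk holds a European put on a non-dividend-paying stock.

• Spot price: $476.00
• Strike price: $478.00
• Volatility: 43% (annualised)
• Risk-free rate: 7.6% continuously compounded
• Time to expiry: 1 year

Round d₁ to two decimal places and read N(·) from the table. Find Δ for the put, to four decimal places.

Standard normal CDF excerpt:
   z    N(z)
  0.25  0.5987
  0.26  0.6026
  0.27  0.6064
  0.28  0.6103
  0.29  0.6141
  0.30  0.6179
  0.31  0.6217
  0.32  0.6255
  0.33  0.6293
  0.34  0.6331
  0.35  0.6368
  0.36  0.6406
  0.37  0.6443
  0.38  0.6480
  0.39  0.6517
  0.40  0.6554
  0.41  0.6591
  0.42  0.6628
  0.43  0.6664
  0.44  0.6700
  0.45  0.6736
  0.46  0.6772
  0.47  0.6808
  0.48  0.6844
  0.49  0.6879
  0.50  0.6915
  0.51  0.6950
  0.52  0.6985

σ√T = 0.43 × 1.0000 = 0.4300
ln(S/K) + (r + σ²/2)T = ln(476/478) + (0.076 + 0.43²/2)·1 = -0.0042 + 0.1684 = 0.1643
d₁ = 0.1643 / 0.4300 = 0.3820 which rounds to 0.38
N(d₁) = N(0.38) = 0.6480
Δ_put = N(d₁) − 1 = 0.6480 − 1 = -0.3520

-0.3520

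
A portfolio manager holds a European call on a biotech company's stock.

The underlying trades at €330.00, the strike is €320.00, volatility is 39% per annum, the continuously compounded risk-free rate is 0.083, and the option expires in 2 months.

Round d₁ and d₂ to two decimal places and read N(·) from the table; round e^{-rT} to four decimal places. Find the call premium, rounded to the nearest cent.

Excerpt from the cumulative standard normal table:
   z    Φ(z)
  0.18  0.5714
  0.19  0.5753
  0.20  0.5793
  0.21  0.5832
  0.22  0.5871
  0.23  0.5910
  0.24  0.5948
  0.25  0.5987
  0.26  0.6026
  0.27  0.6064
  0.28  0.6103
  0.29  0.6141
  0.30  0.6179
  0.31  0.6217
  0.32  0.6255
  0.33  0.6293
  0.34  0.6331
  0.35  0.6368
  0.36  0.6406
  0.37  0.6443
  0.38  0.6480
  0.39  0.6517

σ√T = 0.39·√0.1667 = 0.1592
d₁ = [ln(330/320) + (0.083 + 0.39²/2)·0.1667] / 0.1592 = [0.0308 + 0.0265] / 0.1592 = 0.3598 → 0.36
d₂ = d₁ − σ√T = 0.3598 − 0.1592 = 0.2005 → 0.20
e^(−rT) = e^(−0.083·0.1667) = 0.9863
N(d₁) = N(0.36) = 0.6406;  N(d₂) = N(0.20) = 0.5793
C = 330·0.6406 − 320·0.9863·0.5793 = 211.3980 − 182.8363 = 28.5617

€28.56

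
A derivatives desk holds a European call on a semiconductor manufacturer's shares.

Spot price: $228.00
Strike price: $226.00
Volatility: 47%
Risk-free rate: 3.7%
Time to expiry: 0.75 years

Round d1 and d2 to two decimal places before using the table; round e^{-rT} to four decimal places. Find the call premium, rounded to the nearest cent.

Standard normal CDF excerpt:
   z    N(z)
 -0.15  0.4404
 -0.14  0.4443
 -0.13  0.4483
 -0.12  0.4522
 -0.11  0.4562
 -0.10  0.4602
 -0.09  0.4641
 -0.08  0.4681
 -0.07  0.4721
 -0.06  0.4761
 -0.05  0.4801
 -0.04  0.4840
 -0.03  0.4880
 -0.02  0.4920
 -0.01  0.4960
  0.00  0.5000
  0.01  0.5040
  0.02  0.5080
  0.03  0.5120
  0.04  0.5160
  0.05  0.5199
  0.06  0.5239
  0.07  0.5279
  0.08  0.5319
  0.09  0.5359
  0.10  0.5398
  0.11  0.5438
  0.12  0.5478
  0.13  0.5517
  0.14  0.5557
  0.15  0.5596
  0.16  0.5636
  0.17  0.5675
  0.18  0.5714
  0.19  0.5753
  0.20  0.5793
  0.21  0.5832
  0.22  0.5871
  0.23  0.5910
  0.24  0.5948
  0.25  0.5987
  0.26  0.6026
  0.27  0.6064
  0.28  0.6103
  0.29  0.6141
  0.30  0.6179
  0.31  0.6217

σ√T = 0.47·√0.75 = 0.4070
d₁ = [ln(228/226) + (0.037 + 0.47²/2)·0.75] / 0.4070 = [0.0088 + 0.1106] / 0.4070 = 0.2933 which rounds to 0.29
d₂ = d₁ − σ√T = 0.2933 − 0.4070 = -0.1137 which rounds to -0.11
exp(−rT) = exp(−0.037·0.75) = 0.9726
N(d₁) = N(0.29) = 0.6141;  N(d₂) = N(-0.11) = 0.4562
C = 228·0.6141 − 226·0.9726·0.4562 = 140.0148 − 100.2762 = 39.7386

$39.74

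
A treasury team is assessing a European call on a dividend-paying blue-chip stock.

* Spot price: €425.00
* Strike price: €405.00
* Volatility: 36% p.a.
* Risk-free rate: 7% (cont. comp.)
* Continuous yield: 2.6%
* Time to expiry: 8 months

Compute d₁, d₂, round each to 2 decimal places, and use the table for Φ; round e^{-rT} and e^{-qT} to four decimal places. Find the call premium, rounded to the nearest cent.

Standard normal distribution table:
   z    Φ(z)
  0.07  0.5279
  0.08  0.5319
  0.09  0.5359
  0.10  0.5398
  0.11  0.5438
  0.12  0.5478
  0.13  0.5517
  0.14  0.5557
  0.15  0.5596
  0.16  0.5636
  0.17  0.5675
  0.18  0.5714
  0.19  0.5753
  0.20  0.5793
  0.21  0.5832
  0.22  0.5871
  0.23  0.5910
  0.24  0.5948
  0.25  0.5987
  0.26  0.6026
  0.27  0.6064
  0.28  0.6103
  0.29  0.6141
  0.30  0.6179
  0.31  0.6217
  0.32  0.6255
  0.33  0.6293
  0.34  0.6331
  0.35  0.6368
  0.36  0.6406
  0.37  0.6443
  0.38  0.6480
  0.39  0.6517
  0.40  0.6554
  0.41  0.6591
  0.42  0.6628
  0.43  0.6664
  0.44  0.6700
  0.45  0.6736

€63.56

σ√T = 0.36·√0.6667 = 0.2939
d₁ = [ln(425/405) + (0.07 − 0.026 + ½·0.36²)·0.6667] / (σ√T) = (0.0482 + 0.0725) / 0.2939 = 0.4108 ≈ 0.41
d₂ = 0.4108 − 0.2939 = 0.1168 ≈ 0.12
exp(−qT) = exp(−0.026·0.6667) = 0.9828;  exp(−rT) = exp(−0.07·0.6667) = 0.9544
N(d₁) = N(0.41) = 0.6591;  N(d₂) = N(0.12) = 0.5478
C = 425·0.9828·0.6591 − 405·0.9544·0.5478 = 275.2995 − 211.7422 = 63.5572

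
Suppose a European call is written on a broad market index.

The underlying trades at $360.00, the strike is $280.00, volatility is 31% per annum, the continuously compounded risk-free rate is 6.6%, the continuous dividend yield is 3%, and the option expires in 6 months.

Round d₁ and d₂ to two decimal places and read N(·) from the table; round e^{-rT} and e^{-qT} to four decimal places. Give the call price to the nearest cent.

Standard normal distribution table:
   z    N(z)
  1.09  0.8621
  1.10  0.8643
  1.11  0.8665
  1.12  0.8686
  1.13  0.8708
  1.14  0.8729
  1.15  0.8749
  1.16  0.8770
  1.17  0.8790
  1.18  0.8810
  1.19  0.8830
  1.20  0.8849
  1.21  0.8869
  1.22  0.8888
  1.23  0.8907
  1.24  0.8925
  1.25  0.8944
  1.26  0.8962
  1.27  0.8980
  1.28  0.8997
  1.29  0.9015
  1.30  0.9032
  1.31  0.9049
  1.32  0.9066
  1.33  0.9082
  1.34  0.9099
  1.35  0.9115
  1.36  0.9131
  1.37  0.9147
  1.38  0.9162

σ√T = 0.31 × 0.7071 = 0.2192
d₁ = [ln(360/280) + (0.066 − 0.03 + ½·0.31²)·0.5] / (σ√T) = (0.2513 + 0.0420) / 0.2192 = 1.3382 which rounds to 1.34
d₂ = 1.3382 − 0.2192 = 1.1190 which rounds to 1.12
exp(−qT) = exp(−0.03·0.5) = 0.9851;  exp(−rT) = exp(−0.066·0.5) = 0.9675
N(d₁) = N(1.34) = 0.9099;  N(d₂) = N(1.12) = 0.8686
C = 360·0.9851·0.9099 − 280·0.9675·0.8686 = 322.6833 − 235.3037 = 87.3796

$87.38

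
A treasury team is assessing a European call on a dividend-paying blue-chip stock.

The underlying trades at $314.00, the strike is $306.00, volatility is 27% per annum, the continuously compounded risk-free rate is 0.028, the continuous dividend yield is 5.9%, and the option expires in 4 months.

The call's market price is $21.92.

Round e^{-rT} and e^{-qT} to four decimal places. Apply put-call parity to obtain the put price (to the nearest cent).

exp(−qT) = exp(−0.059·0.3333) = 0.9805;  exp(−rT) = exp(−0.028·0.3333) = 0.9907
Put-call parity: C − P = S·e^(−qT) − K·e^(−rT) = 314·0.9805 − 306·0.9907 = 307.8770 − 303.1542 = 4.7228
P = C − (C − P) = 21.92 − (4.7228) = 17.1972

$17.20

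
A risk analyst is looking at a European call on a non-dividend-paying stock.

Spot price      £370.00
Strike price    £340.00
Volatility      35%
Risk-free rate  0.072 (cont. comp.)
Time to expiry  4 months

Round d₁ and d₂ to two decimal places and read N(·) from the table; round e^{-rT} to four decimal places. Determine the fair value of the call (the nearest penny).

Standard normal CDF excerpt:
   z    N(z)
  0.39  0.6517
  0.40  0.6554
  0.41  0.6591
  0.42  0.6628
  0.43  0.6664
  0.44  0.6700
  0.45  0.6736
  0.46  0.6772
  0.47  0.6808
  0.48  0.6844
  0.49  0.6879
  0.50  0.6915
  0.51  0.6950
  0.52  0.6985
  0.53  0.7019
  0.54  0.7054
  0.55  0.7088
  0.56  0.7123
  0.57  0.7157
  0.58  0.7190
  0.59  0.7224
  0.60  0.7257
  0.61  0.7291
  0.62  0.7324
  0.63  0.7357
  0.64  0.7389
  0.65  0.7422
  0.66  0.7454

£50.99

σ√T = 0.35·√0.3333 = 0.2021
d₁ = [ln(370/340) + (0.072 + 0.35²/2)·0.3333] / 0.2021 = [0.0846 + 0.0444] / 0.2021 = 0.6383 ≈ 0.64
d₂ = d₁ − σ√T = 0.6383 − 0.2021 = 0.4362 ≈ 0.44
e^(−rT) = e^(−0.072·0.3333) = 0.9763
C = 370·N(0.64) − 340·0.9763·N(0.44) = 370·0.7389 − 340·0.9763·0.6700 = 273.3930 − 222.4011 = 50.9919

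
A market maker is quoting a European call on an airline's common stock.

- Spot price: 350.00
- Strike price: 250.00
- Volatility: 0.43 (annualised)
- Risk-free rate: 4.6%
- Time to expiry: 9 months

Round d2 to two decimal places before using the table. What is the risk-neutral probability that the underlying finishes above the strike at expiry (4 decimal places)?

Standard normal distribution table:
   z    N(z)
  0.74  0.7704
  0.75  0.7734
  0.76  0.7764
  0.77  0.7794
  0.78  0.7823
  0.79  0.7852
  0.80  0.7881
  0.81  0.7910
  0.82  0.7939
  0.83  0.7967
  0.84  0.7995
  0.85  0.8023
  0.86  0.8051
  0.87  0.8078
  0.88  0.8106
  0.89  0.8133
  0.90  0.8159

0.7910

σ√T = 0.43·√0.75 = 0.3724
d₁ = [ln(350/250) + (0.046 + 0.43²/2)·0.75] / 0.3724 = [0.3365 + 0.1038] / 0.3724 = 1.1824 ≈ 1.18
d₂ = d₁ − σ√T = 1.1824 − 0.3724 = 0.8100 ≈ 0.81
Risk-neutral Pr[S_T > K] = N(d₂) = N(0.81) = 0.7910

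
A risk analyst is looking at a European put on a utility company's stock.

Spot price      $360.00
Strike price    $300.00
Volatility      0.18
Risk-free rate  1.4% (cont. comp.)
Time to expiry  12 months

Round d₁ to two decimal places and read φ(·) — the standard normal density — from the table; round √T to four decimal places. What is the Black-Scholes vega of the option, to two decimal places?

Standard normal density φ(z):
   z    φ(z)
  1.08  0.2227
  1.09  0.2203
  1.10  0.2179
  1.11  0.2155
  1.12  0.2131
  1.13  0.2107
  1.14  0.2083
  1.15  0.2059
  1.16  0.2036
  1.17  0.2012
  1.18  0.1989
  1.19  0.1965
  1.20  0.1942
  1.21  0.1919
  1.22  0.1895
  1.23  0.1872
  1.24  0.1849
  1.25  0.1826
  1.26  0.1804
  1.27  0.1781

71.60

σ√T = 0.18 × 1.0000 = 0.1800
d₁ = [ln(360/300) + (0.014 + 0.18²/2)·1] / 0.1800 = [0.1823 + 0.0302] / 0.1800 = 1.1807 → 1.18
√T = √1 = 1.0000
φ(d₁) = φ(1.18) = 0.1989
vega = S·φ(d₁)·√T = 360·0.1989·1.0000 = 71.6040
(The call has the same vega.)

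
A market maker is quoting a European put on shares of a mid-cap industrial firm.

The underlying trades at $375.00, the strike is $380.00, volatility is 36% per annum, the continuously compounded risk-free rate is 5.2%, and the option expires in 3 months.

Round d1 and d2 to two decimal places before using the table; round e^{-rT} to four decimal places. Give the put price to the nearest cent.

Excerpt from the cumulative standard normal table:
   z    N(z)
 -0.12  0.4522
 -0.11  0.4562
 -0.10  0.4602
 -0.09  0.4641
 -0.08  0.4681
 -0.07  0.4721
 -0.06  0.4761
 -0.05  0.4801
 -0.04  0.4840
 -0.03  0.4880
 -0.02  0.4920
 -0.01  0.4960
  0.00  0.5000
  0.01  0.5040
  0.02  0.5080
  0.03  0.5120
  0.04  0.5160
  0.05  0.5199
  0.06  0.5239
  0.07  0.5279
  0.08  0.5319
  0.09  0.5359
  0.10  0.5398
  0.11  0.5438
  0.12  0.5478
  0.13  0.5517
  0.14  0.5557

T = 0.25;  σ√T = 0.1800
ln(S/K) + (r + σ²/2)T = ln(375/380) + (0.052 + 0.36²/2)·0.25 = -0.0132 + 0.0292 = 0.0160
d₁ = 0.0160 / 0.1800 = 0.0886 which rounds to 0.09
d₂ = d₁ − σ√T = 0.0886 − 0.1800 = -0.0914 which rounds to -0.09
e^(−rT) = e^(−0.052·0.25) = 0.9871
N(−d₂) = N(0.09) = 0.5359;  N(−d₁) = N(-0.09) = 0.4641
P = 380·0.9871·0.5359 − 375·0.4641 = 201.0150 − 174.0375 = 26.9775

$26.98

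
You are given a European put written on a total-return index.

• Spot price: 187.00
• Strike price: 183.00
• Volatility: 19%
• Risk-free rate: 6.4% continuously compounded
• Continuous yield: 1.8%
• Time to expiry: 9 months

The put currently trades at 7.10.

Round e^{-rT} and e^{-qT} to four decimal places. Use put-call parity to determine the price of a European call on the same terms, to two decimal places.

exp(−qT) = exp(−0.018·0.75) = 0.9866;  exp(−rT) = exp(−0.064·0.75) = 0.9531
Put-call parity: C − P = S·e^(−qT) − K·e^(−rT) = 187·0.9866 − 183·0.9531 = 184.4942 − 174.4173 = 10.0769
C = P + (C − P) = 7.10 + (10.0769) = 17.1769

17.18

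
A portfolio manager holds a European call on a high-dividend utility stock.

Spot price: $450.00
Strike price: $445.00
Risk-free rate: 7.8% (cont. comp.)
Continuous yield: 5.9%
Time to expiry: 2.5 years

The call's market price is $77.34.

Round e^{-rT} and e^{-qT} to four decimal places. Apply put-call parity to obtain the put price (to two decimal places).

e^(−qT) = e^(−0.059·2.5) = 0.8629;  e^(−rT) = e^(−0.078·2.5) = 0.8228
Put-call parity: C − P = S·e^(−qT) − K·e^(−rT) = 450·0.8629 − 445·0.8228 = 388.3050 − 366.1460 = 22.1590
P = C − (C − P) = 77.34 − (22.1590) = 55.1810

$55.18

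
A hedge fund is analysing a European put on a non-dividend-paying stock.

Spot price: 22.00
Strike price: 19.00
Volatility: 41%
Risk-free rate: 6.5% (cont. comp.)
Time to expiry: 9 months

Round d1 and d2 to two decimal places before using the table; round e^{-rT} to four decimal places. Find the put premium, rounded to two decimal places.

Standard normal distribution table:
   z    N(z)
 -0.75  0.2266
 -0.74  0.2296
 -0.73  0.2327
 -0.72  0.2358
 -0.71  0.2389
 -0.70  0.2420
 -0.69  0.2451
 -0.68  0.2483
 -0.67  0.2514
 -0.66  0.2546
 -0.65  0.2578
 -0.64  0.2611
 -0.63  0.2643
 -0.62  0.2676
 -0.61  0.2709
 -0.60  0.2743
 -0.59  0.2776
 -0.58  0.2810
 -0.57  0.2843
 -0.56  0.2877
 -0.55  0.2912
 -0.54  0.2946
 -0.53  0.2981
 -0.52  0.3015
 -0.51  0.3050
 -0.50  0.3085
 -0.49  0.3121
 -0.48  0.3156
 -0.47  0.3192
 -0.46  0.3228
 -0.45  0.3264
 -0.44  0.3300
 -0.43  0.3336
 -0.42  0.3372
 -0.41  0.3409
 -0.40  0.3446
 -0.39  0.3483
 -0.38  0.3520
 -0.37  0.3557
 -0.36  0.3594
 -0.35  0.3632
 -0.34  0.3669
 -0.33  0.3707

1.32

σ√T = 0.41 × 0.8660 = 0.3551
d₁ = [ln(22/19) + (0.065 + 0.41²/2)·0.75] / 0.3551 = [0.1466 + 0.1118] / 0.3551 = 0.7277 → 0.73
d₂ = d₁ − σ√T = 0.7277 − 0.3551 = 0.3726 → 0.37
exp(−rT) = exp(−0.065·0.75) = 0.9524
N(−d₂) = N(-0.37) = 0.3557;  N(−d₁) = N(-0.73) = 0.2327
P = 19·0.9524·0.3557 − 22·0.2327 = 6.4366 − 5.1194 = 1.3172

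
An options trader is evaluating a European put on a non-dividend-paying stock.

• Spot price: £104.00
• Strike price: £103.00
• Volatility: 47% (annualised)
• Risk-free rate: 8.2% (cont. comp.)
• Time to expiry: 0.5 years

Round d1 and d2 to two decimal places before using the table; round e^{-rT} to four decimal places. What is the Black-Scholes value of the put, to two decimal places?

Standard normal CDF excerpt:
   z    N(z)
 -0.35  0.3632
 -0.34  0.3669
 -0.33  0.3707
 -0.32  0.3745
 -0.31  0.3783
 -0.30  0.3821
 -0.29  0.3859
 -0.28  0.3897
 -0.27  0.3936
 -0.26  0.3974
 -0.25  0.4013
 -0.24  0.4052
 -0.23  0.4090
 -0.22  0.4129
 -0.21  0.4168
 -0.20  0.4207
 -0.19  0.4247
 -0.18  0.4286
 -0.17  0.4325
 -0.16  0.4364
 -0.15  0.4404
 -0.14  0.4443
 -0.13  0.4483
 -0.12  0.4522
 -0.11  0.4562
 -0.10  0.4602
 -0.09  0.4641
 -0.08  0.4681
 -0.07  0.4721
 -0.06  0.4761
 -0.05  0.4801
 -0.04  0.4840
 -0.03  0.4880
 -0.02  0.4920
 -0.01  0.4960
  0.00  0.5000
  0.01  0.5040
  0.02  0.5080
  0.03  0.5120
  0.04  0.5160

£10.88

T = 0.5;  σ√T = 0.3323
d₁ = [ln(104/103) + (0.082 + ½·0.47²)·0.5] / (σ√T) = (0.0097 + 0.0962) / 0.3323 = 0.3186 ≈ 0.32
d₂ = 0.3186 − 0.3323 = -0.0137 ≈ -0.01
e^(−rT) = e^(−0.082·0.5) = 0.9598
N(−d₂) = N(0.01) = 0.5040;  N(−d₁) = N(-0.32) = 0.3745
P = 103·0.9598·0.5040 − 104·0.3745 = 49.8251 − 38.9480 = 10.8771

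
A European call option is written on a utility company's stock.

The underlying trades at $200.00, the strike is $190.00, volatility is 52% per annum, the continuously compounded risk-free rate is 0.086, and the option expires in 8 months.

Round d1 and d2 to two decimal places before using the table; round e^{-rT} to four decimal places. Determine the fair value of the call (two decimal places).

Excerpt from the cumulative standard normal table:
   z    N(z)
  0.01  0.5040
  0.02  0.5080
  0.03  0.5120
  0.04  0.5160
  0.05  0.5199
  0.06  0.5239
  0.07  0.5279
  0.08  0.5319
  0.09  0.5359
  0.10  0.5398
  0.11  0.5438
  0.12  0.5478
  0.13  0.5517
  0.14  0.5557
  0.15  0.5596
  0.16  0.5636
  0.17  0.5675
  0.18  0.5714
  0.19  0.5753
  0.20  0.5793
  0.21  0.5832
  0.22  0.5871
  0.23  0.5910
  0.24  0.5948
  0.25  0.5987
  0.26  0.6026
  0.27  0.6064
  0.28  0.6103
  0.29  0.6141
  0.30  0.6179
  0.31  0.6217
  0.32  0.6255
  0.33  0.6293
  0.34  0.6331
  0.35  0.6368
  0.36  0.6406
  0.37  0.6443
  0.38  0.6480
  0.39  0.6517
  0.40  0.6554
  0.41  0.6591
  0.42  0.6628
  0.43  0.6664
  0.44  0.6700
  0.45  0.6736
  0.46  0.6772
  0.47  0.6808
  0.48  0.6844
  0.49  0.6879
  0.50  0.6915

T = 0.6667;  σ√T = 0.4246
d₁ = [ln(200/190) + (0.086 + 0.52²/2)·0.6667] / 0.4246 = [0.0513 + 0.1475] / 0.4246 = 0.4681 ⇒ 0.47
d₂ = d₁ − σ√T = 0.4681 − 0.4246 = 0.0436 ⇒ 0.04
exp(−rT) = exp(−0.086·0.6667) = 0.9443
N(d₁) = N(0.47) = 0.6808;  N(d₂) = N(0.04) = 0.5160
C = 200·0.6808 − 190·0.9443·0.5160 = 136.1600 − 92.5792 = 43.5808

$43.58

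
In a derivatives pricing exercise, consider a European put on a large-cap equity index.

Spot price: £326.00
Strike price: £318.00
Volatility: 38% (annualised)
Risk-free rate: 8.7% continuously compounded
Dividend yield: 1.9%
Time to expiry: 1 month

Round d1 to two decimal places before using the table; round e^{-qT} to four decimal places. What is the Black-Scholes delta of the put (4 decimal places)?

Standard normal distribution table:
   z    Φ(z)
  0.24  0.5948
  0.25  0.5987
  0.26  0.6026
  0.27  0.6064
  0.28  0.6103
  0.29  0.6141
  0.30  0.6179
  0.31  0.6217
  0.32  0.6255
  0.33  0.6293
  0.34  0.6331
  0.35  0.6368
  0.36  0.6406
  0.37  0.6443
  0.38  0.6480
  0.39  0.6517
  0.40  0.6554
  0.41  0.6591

σ√T = 0.38 × 0.2887 = 0.1097
d₁ = [ln(326/318) + (0.087 − 0.019 + 0.38²/2)·0.08333] / 0.1097 = [0.0248 + 0.0117] / 0.1097 = 0.3330 which rounds to 0.33
N(d₁) = N(0.33) = 0.6293
Δ_put = e^(−qT)·(N(d₁) − 1) = 0.9984·(0.6293 − 1) = -0.3701

-0.3701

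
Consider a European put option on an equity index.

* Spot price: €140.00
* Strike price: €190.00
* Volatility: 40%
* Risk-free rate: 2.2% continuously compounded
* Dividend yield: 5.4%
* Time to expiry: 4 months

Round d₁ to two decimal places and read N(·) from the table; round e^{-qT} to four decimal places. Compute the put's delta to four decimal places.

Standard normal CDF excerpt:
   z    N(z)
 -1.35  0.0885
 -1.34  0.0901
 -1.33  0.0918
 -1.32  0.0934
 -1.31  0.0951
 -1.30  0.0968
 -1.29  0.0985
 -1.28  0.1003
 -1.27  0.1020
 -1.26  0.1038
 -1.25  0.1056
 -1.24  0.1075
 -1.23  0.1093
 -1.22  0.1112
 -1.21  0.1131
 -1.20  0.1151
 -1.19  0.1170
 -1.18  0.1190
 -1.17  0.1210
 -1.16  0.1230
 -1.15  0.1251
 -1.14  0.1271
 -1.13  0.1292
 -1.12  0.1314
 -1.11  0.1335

-0.8785

σ√T = 0.4·√0.3333 = 0.2309
d₁ = [ln(140/190) + (0.022 − 0.054 + ½·0.4²)·0.3333] / (σ√T) = (-0.3054 + 0.0160) / 0.2309 = -1.2531 ≈ -1.25
N(d₁) = N(-1.25) = 0.1056
Δ_put = e^(−qT)·(N(d₁) − 1) = 0.9822·(0.1056 − 1) = -0.8785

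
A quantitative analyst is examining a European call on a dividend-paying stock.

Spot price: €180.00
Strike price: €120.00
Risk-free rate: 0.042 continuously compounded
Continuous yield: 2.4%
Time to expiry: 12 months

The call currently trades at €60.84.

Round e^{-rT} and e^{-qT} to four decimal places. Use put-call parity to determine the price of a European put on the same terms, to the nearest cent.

e^(−qT) = e^(−0.024·1) = 0.9763;  e^(−rT) = e^(−0.042·1) = 0.9589
Put-call parity: C − P = S·e^(−qT) − K·e^(−rT) = 180·0.9763 − 120·0.9589 = 175.7340 − 115.0680 = 60.6660
P = C − (C − P) = 60.84 − (60.6660) = 0.1740

€0.17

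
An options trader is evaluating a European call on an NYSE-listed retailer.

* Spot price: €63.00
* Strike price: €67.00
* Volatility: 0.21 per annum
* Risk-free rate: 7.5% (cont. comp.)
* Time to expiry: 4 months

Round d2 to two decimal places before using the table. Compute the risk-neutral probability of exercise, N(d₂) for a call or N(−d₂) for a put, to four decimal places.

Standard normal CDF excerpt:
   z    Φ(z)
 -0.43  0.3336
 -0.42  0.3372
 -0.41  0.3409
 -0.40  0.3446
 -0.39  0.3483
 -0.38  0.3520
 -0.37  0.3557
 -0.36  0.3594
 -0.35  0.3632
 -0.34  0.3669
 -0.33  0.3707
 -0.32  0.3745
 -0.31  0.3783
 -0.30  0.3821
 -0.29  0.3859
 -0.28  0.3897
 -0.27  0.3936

0.3594

T = 0.3333;  σ√T = 0.1212
ln(S/K) + (r + σ²/2)T = ln(63/67) + (0.075 + 0.21²/2)·0.3333 = -0.0616 + 0.0323 = -0.0292
d₁ = -0.0292 / 0.1212 = -0.2409 ⇒ -0.24
d₂ = d₁ − σ√T = -0.2409 − 0.1212 = -0.3621 ⇒ -0.36
Pr(exercise) under Q = N(d₂) = 0.3594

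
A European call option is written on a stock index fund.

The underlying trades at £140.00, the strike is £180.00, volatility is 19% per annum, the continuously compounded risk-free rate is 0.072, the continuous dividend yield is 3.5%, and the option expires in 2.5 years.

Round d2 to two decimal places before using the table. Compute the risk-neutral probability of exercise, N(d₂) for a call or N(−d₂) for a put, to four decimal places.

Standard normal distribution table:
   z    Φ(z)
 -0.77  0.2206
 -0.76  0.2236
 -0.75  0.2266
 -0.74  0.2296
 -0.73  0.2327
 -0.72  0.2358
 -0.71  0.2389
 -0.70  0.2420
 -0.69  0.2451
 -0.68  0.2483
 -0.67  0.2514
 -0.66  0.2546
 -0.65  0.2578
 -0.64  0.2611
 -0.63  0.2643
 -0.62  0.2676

σ√T = 0.19 × 1.5811 = 0.3004
d₁ = [ln(140/180) + (0.072 − 0.035 + ½·0.19²)·2.5] / (σ√T) = (-0.2513 + 0.1376) / 0.3004 = -0.3784 → -0.38
d₂ = -0.3784 − 0.3004 = -0.6789 → -0.68
Pr(exercise) under Q = N(d₂) = 0.2483

0.2483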